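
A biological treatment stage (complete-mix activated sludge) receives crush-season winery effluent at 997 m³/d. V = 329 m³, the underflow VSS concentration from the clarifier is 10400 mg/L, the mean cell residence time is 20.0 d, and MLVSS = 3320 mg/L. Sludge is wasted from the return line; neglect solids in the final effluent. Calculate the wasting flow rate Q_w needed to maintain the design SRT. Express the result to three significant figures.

Wasting from the return line (neglecting effluent solids): Q_w = V·X / (θ_c·X_r) = 329.0 × 3320 / (20.0 × 10400) = 5.251 m³/d.

Q_w ≈ 5.25 m³/d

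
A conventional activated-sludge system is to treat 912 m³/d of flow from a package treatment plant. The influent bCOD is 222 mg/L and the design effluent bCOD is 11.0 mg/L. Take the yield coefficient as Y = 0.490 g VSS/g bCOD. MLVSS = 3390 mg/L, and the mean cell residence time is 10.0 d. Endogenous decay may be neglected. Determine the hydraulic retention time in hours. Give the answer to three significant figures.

τ ≈ 7.32 h

Biomass mass balance (decay neglected): V·X = Y·Q·(S₀ − S)·θ_c, so V = 0.490 × 912 × (222 − 11.0) × 10.0 / 3390 = 278.1 m³.
τ = V/Q = 278.1/912 = 0.3050 d, or 7.320 h.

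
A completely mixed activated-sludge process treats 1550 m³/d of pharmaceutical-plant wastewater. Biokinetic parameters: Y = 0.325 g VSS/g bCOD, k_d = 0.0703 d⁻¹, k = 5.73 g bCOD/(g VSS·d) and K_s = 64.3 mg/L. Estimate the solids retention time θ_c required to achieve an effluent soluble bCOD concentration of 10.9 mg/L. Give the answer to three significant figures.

θ_c ≈ 5.01 d

Specific growth rate at S = 10.9 mg/L: μ = YkS/(K_s+S) = 0.325·5.73·10.9/(64.3+10.9) = 0.2699 d⁻¹.
θ_c = 1/(μ − k_d) = 1/(0.2699 − 0.0703) = 1/0.1996 = 5.009 d.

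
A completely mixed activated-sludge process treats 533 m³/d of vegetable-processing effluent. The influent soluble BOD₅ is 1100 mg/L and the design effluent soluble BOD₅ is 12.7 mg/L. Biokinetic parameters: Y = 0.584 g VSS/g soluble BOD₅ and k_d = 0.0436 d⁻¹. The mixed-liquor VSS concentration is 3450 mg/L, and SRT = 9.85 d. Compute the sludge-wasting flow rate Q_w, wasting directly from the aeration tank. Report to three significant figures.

Q_w ≈ 68.6 m³/d

From the SRT design equation V = Y Q (S₀−S) θ_c / [X (1 + k_d θ_c)] = 0.584 × 533 × (1100 − 12.7) × 9.85 / [3450 × (1 + 0.0436 × 9.85)] = 3.33×10^6 / 4932 = 676.0 m³.
For wasting at MLVSS concentration, Q_w = V/θ_c = 676.0/9.85 = 68.63 m³/d.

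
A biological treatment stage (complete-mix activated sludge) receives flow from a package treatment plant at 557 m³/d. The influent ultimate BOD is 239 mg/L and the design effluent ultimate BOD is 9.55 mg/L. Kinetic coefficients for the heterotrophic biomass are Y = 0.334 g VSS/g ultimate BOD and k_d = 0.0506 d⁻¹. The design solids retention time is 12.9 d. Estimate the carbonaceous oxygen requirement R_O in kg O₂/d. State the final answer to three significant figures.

R_O ≈ 91.1 kg O₂/d

Y_obs = Y / (1 + k_d θ_c) = 0.334 / (1 + 0.0506 × 12.9) = 0.334 / 1.653 = 0.2021.
Mass of ultimate BOD removed per day: Q(S₀ − S) = 557 × 229.4 g/m³ = 127.8 kg/d.
Net sludge production P_X = 0.2021 × 127.8 = 25.83 kg VSS/d.
Carbonaceous O₂ demand = substrate oxidised − cell-mass equivalent = 127.8 − 1.42 × 25.83 = 91.13 kg O₂/d.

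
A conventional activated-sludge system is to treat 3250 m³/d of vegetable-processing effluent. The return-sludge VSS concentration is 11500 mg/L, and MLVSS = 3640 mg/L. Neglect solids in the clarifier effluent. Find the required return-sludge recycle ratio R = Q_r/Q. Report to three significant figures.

Mass balance around the secondary clarifier (neglecting effluent solids): R = X / (X_r − X) = 3640 / (11500 − 3640) = 0.4631.

R ≈ 0.463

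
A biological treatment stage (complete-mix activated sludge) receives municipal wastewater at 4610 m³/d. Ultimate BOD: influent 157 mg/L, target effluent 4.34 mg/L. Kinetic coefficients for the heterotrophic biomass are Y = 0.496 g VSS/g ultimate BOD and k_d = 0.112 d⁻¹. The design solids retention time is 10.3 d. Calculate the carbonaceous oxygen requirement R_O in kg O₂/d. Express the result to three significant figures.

The observed yield is Y_obs = Y/(1 + k_d·θ_c) = 0.496 / (1 + 0.112 × 10.3) = 0.496 / 2.154 = 0.2303 g VSS per g ultimate BOD removed.
Substrate removed = Q·(S₀ − S) = 4610 m³/d × (157 − 4.34) g/m³ = 7.04×10^5 g/d = 703.8 kg/d.
Net sludge production P_X = 0.2303 × 703.8 = 162.1 kg VSS/d.
R_O = Q·(S₀ − S) − 1.42·P_X = 703.8 − 1.42 × 162.1 = 473.6 kg O₂/d.

R_O ≈ 474 kg O₂/d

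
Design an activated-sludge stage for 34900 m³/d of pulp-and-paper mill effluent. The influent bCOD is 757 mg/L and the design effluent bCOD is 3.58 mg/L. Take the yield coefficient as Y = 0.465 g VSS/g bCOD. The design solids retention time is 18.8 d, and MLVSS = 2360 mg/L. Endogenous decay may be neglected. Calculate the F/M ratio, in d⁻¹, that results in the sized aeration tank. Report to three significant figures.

F/M ≈ 0.115 d⁻¹

Biomass mass balance (decay neglected): V·X = Y·Q·(S₀ − S)·θ_c, so V = 0.465 × 34900 × (757 − 3.58) × 18.8 / 2360 = 97401 m³.
F/M = Q·S₀ / (V·X) = 34900 × 757 / (97401 × 2360) = 0.1149 g bCOD·(g VSS·d)⁻¹.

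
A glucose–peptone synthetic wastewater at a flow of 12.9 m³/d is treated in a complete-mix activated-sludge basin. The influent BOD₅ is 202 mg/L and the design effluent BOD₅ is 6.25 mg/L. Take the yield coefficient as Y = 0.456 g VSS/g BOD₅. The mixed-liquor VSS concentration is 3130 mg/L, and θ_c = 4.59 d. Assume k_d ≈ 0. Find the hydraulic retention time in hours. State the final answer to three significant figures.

τ ≈ 3.14 h

V·X = Y·Q·ΔS·θ_c gives V = 0.456 × 12.9 × (202 − 6.25) × 4.59 / 3130 = 1.689 m³.
HRT = V/Q = 1.689 m³ / 12.9 m³·d⁻¹ = 0.1309 d × 24 = 3.142 h.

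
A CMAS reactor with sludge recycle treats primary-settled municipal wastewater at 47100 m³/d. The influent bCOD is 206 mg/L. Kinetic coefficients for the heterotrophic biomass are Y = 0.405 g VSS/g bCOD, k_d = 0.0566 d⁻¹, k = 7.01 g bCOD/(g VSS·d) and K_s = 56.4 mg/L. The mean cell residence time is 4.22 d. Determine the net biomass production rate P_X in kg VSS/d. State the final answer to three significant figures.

For a completely mixed reactor with recycle the Lawrence–McCarty relation gives S = K_s·(1 + k_d·θ_c) / [θ_c·(Y·k − k_d) − 1] = 56.4 × (1 + 0.0566 × 4.22) / [4.22 × (0.405 × 7.01 − 0.0566) − 1] = 69.87 / 10.74 = 6.505 mg/L.
Correct the yield for decay: Y_obs = Y/(1 + k_d θ_c) = 0.405 / (1 + 0.0566 × 4.22) = 0.405 / 1.239 = 0.3269.
ΔS = 206 − 6.50 = 199.5 mg/L, so the substrate removal rate is 47100 × 199.5/1000 = 9396 kg bCOD/d.
Net biomass production P_X = Y_obs × Q·(S₀ − S) = 0.3269 × 9396 = 3072 kg VSS/d.

P_X ≈ 3070 kg VSS/d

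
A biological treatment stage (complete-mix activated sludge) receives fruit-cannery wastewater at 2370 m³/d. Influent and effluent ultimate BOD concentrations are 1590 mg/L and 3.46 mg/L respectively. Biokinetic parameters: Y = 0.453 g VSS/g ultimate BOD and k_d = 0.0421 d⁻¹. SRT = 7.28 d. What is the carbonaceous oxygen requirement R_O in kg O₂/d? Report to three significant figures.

R_O ≈ 1910 kg O₂/d

Correct the yield for decay: Y_obs = Y/(1 + k_d θ_c) = 0.453 / (1 + 0.0421 × 7.28) = 0.453 / 1.306 = 0.3467.
Mass of ultimate BOD removed per day: Q(S₀ − S) = 2370 × 1587 g/m³ = 3760 kg/d.
Biomass synthesised: P_X = Y_obs × 3760 = 1304 kg VSS/d.
Carbonaceous O₂ demand = substrate oxidised − cell-mass equivalent = 3760 − 1.42 × 1304 = 1909 kg O₂/d.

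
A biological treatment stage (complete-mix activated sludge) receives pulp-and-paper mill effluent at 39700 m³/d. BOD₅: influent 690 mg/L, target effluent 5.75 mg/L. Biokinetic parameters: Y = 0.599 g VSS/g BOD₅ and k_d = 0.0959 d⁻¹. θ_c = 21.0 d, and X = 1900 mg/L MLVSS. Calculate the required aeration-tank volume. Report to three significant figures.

V ≈ 59700 m³

Steady-state biomass mass balance: V·X·(1 + k_d·θ_c) = Y·Q·(S₀ − S)·θ_c, so V = 0.599 × 39700 × (690 − 5.75) × 21.0 / [1900 × (1 + 0.0959 × 21.0)] = 3.42×10^8 / 5726 = 59672 m³.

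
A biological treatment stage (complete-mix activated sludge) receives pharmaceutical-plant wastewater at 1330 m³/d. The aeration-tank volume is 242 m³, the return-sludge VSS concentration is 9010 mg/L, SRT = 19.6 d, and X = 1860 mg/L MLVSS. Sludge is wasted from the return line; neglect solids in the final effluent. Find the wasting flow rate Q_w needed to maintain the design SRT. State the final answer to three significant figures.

Wasting from the return line (neglecting effluent solids): Q_w = V·X / (θ_c·X_r) = 242.0 × 1860 / (19.6 × 9010) = 2.549 m³/d.

Q_w ≈ 2.55 m³/d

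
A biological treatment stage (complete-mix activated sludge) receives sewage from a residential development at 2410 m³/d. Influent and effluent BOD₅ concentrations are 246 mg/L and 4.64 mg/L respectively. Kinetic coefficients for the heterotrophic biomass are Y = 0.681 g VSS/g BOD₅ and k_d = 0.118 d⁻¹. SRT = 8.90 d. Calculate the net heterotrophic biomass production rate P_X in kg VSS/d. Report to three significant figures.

The observed yield is Y_obs = Y/(1 + k_d·θ_c) = 0.681 / (1 + 0.118 × 8.90) = 0.681 / 2.050 = 0.3322 g VSS per g BOD₅ removed.
ΔS = 246 − 4.64 = 241.4 mg/L, so the substrate removal rate is 2410 × 241.4/1000 = 581.7 kg BOD₅/d.
Biomass produced: P_X = Y_obs·Q·ΔS = 0.3322 × 581.7 ≈ 193.2 kg VSS/d.

P_X ≈ 193 kg VSS/d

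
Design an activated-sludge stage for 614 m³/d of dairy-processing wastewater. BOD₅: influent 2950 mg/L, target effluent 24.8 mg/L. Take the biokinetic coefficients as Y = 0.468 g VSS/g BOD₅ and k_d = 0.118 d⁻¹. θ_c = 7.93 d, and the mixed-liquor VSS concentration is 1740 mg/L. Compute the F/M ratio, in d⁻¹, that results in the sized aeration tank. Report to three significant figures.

Rearranging the biomass balance for a CMAS with decay, V = Y·Q·ΔS·θ_c / [X·(1+k_d θ_c)] = 0.468 × 614 × (2950 − 24.8) × 7.93 / [1740 × (1 + 0.118 × 7.93)] = 6.67×10^6 / 3368 = 1979 m³.
F/M = applied load / biomass = Q·S₀/(V·X) = 614 × 2950 / (1979 × 1740) = 0.5260 d⁻¹.

F/M ≈ 0.526 d⁻¹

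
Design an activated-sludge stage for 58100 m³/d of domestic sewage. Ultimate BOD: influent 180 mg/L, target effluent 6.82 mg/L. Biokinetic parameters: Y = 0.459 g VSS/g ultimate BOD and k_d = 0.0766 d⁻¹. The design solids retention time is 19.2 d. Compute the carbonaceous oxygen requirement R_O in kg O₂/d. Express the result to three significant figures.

R_O ≈ 7410 kg O₂/d

Correct the yield for decay: Y_obs = Y/(1 + k_d θ_c) = 0.459 / (1 + 0.0766 × 19.2) = 0.459 / 2.471 = 0.1858.
Q·(S₀ − S) = 58100 × (180 − 6.82) × 10⁻³ = 10062 kg/d removed.
P_X = Y_obs·Q·(S₀ − S) = 0.1858 × 10062 = 1869 kg VSS/d.
R_O = Q·ΔS − 1.42 P_X = 10062 − 2654 = 7407 kg O₂/d.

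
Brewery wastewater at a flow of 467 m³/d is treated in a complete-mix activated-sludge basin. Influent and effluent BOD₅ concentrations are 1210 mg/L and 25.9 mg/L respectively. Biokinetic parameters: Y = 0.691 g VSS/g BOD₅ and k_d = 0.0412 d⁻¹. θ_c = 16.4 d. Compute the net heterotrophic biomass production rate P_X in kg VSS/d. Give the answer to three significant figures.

The observed yield is Y_obs = Y/(1 + k_d·θ_c) = 0.691 / (1 + 0.0412 × 16.4) = 0.691 / 1.676 = 0.4124 g VSS per g BOD₅ removed.
Mass of BOD₅ removed per day: Q(S₀ − S) = 467 × 1184 g/m³ = 553.0 kg/d.
Net biomass production P_X = Y_obs × Q·(S₀ − S) = 0.4124 × 553.0 = 228.0 kg VSS/d.

P_X ≈ 228 kg VSS/d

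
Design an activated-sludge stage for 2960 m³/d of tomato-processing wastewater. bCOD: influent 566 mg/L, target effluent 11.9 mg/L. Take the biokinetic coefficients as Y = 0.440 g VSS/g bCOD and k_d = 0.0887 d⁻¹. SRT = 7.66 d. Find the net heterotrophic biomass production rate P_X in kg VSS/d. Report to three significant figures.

P_X ≈ 430 kg VSS/d

The observed yield is Y_obs = Y/(1 + k_d·θ_c) = 0.440 / (1 + 0.0887 × 7.66) = 0.440 / 1.679 = 0.2620 g VSS per g bCOD removed.
ΔS = 566 − 11.9 = 554.1 mg/L, so the substrate removal rate is 2960 × 554.1/1000 = 1640 kg bCOD/d.
Biomass produced: P_X = Y_obs·Q·ΔS = 0.2620 × 1640 ≈ 429.7 kg VSS/d.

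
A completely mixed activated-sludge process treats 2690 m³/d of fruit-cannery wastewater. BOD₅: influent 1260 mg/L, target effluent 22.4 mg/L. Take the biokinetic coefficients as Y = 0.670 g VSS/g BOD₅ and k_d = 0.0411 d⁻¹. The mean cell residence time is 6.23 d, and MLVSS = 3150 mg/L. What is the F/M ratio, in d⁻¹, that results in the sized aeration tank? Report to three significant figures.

F/M ≈ 0.306 d⁻¹

Steady-state biomass mass balance: V·X·(1 + k_d·θ_c) = Y·Q·(S₀ − S)·θ_c, so V = 0.670 × 2690 × (1260 − 22.4) × 6.23 / [3150 × (1 + 0.0411 × 6.23)] = 1.39×10^7 / 3957 = 3512 m³.
F/M = Q·S₀ / (V·X) = 2690 × 1260 / (3512 × 3150) = 0.3064 g BOD₅·(g VSS·d)⁻¹.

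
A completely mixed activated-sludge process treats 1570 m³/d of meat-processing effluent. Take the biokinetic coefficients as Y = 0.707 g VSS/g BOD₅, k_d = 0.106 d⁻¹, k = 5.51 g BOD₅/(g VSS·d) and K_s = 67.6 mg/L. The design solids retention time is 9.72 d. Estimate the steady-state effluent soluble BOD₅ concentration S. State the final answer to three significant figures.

S ≈ 3.83 mg/L

For a completely mixed reactor with recycle the Lawrence–McCarty relation gives S = K_s·(1 + k_d·θ_c) / [θ_c·(Y·k − k_d) − 1] = 67.6 × (1 + 0.106 × 9.72) / [9.72 × (0.707 × 5.51 − 0.106) − 1] = 137.2 / 35.83 = 3.830 mg/L.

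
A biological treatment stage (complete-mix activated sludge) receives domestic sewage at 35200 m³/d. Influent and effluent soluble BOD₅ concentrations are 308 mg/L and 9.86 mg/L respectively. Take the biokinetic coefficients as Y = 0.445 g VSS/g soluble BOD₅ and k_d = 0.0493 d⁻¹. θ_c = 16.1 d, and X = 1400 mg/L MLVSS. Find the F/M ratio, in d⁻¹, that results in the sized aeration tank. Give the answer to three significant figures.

Rearranging the biomass balance for a CMAS with decay, V = Y·Q·ΔS·θ_c / [X·(1+k_d θ_c)] = 0.445 × 35200 × (308 − 9.86) × 16.1 / [1400 × (1 + 0.0493 × 16.1)] = 7.52×10^7 / 2511 = 29941 m³.
F/M = applied load / biomass = Q·S₀/(V·X) = 35200 × 308 / (29941 × 1400) = 0.2586 d⁻¹.

F/M ≈ 0.259 d⁻¹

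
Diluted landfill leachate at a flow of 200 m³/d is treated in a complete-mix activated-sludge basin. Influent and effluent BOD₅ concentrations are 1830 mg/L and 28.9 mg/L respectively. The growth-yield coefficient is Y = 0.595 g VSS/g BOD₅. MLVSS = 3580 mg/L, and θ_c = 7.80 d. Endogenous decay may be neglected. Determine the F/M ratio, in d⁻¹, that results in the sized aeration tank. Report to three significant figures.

F/M ≈ 0.219 d⁻¹

Biomass mass balance (decay neglected): V·X = Y·Q·(S₀ − S)·θ_c, so V = 0.595 × 200 × (1830 − 28.9) × 7.80 / 3580 = 467.0 m³.
Food-to-microorganism ratio F/M = Q S₀ / (V X) = 200 × 1830 / (467.0 × 3580) = 0.2189 d⁻¹.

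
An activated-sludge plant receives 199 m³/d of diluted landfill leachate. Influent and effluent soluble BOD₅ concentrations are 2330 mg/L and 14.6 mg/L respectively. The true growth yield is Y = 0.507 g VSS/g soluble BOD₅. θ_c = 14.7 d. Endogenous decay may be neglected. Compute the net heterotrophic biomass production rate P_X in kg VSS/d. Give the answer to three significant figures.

No decay correction is needed, so Y_obs = Y = 0.507.
Mass of soluble BOD₅ removed per day: Q(S₀ − S) = 199 × 2315 g/m³ = 460.8 kg/d.
Biomass produced: P_X = Y_obs·Q·ΔS = 0.5070 × 460.8 ≈ 233.6 kg VSS/d.

P_X ≈ 234 kg VSS/d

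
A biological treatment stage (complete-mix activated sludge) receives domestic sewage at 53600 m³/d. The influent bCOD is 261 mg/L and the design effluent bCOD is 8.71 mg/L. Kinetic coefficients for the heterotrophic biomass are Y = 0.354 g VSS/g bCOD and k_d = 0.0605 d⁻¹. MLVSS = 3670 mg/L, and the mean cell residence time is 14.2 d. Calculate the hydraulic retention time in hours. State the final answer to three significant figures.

Steady-state biomass mass balance: V·X·(1 + k_d·θ_c) = Y·Q·(S₀ − S)·θ_c, so V = 0.354 × 53600 × (261 − 8.71) × 14.2 / [3670 × (1 + 0.0605 × 14.2)] = 6.8×10^7 / 6823 = 9963 m³.
Hydraulic retention time τ = V/Q = 9963 / 53600 = 0.1859 d = 4.461 h.

τ ≈ 4.46 h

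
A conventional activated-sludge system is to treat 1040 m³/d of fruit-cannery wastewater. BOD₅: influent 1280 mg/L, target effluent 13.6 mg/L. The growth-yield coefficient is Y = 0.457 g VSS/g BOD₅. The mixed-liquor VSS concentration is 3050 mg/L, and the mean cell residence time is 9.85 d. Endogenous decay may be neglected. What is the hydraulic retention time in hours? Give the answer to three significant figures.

τ ≈ 44.9 h

V·X = Y·Q·ΔS·θ_c gives V = 0.457 × 1040 × (1280 − 13.6) × 9.85 / 3050 = 1944 m³.
HRT = V/Q = 1944 m³ / 1040 m³·d⁻¹ = 1.869 d × 24 = 44.86 h.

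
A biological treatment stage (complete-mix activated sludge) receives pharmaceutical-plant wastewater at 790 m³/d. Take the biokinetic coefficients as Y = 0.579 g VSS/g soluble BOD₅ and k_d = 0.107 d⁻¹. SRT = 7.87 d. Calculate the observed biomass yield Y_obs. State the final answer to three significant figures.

Observed yield with endogenous decay: Y_obs = Y / (1 + k_d·θ_c) = 0.579 / (1 + 0.107 × 7.87) = 0.579 / 1.842 = 0.3143 g VSS/g soluble BOD₅.

Y_obs ≈ 0.314 g VSS/g soluble BOD₅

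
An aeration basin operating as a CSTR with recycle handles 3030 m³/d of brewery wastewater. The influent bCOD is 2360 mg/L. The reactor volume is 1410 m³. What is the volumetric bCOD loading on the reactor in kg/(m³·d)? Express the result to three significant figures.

L_v ≈ 5.07 kg bCOD/(m³·d)

L_v = Q S₀ / V = 3030 × 2360 × 10⁻³ / 1410 = 5.071 kg/(m³·d).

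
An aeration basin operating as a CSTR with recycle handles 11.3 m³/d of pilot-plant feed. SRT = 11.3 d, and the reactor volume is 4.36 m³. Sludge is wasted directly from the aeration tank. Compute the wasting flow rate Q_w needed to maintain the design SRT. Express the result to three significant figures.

Q_w ≈ 0.386 m³/d

With mixed-liquor wasting, θ_c = V/Q_w, so Q_w = V/θ_c = 4.360/11.3 = 0.3858 m³/d.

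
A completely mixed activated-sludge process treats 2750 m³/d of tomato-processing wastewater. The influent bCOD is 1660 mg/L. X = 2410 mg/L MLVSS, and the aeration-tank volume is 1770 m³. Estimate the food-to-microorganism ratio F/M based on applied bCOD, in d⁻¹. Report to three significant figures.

Food-to-microorganism ratio F/M = Q S₀ / (V X) = 2750 × 1660 / (1770 × 2410) = 1.070 d⁻¹.

F/M ≈ 1.07 d⁻¹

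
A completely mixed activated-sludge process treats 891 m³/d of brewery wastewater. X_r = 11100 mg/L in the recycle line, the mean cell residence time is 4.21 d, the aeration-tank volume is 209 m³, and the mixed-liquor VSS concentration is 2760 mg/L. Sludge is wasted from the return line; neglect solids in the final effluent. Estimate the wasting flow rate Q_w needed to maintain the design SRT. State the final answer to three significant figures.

Q_w ≈ 12.3 m³/d

Q_w = (V·X)/(θ_c X_r) = 209.0 × 2760 / (4.21 × 11100) = 12.34 m³/d.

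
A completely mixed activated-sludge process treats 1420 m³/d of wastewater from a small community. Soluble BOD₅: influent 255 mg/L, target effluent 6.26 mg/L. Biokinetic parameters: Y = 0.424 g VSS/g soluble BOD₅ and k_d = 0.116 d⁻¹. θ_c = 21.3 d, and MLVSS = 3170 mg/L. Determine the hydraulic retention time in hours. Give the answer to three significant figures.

τ ≈ 4.90 h

Rearranging the biomass balance for a CMAS with decay, V = Y·Q·ΔS·θ_c / [X·(1+k_d θ_c)] = 0.424 × 1420 × (255 − 6.26) × 21.3 / [3170 × (1 + 0.116 × 21.3)] = 3.19×10^6 / 11002 = 289.9 m³.
τ = V/Q = 289.9/1420 = 0.2042 d, or 4.900 h.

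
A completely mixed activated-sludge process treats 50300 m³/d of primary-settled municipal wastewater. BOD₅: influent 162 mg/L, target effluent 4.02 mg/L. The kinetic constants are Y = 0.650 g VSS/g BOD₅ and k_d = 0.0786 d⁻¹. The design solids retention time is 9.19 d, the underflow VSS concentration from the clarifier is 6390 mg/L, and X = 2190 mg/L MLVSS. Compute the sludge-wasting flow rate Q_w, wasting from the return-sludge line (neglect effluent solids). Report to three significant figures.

From the SRT design equation V = Y Q (S₀−S) θ_c / [X (1 + k_d θ_c)] = 0.650 × 50300 × (162 − 4.02) × 9.19 / [2190 × (1 + 0.0786 × 9.19)] = 4.75×10^7 / 3772 = 12585 m³.
θ_c = V·X/(Q_w·X_r) when wasting from the recycle, so Q_w = V·X/(θ_c·X_r) = 12585 × 2190 / (9.19 × 6390) = 469.3 m³/d.

Q_w ≈ 469 m³/d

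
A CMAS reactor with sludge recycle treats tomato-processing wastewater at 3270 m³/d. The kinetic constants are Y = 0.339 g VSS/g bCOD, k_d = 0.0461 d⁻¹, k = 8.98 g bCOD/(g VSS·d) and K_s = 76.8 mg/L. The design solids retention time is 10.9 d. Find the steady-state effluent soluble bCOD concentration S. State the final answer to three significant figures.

Effluent substrate depends only on kinetics and SRT: S = K_s(1 + k_d θ_c) / [θ_c(Yk − k_d) − 1] = 76.8 × (1 + 0.0461 × 10.9) / [10.9 × (0.339 × 8.98 − 0.0461) − 1] = 115.4 / 31.68 = 3.642 mg/L.

S ≈ 3.64 mg/L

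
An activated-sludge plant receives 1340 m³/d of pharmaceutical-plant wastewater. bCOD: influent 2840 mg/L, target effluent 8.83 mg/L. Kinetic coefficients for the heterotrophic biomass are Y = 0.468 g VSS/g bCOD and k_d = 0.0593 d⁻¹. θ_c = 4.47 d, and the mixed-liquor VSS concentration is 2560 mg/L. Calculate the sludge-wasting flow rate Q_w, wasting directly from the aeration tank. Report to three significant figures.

Q_w ≈ 548 m³/d

Rearranging the biomass balance for a CMAS with decay, V = Y·Q·ΔS·θ_c / [X·(1+k_d θ_c)] = 0.468 × 1340 × (2840 − 8.83) × 4.47 / [2560 × (1 + 0.0593 × 4.47)] = 7.94×10^6 / 3239 = 2451 m³.
With mixed-liquor wasting, θ_c = V/Q_w, so Q_w = V/θ_c = 2451/4.47 = 548.2 m³/d.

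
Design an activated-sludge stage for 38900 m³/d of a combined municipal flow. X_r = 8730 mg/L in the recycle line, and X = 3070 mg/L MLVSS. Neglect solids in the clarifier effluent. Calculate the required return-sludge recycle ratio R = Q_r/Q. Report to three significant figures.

R ≈ 0.542

R = Q_r/Q = X/(X_r − X) = 3070 / (8730 − 3070) = 0.5424.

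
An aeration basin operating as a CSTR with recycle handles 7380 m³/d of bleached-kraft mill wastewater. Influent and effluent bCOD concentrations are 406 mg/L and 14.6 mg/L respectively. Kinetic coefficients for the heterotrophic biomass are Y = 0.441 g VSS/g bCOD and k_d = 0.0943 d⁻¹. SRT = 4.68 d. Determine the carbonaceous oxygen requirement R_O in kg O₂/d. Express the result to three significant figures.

Correct the yield for decay: Y_obs = Y/(1 + k_d θ_c) = 0.441 / (1 + 0.0943 × 4.68) = 0.441 / 1.441 = 0.3060.
ΔS = 406 − 14.6 = 391.4 mg/L, so the substrate removal rate is 7380 × 391.4/1000 = 2889 kg bCOD/d.
Biomass synthesised: P_X = Y_obs × 2889 = 883.8 kg VSS/d.
R_O = Q·(S₀ − S) − 1.42·P_X = 2889 − 1.42 × 883.8 = 1634 kg O₂/d.

R_O ≈ 1630 kg O₂/d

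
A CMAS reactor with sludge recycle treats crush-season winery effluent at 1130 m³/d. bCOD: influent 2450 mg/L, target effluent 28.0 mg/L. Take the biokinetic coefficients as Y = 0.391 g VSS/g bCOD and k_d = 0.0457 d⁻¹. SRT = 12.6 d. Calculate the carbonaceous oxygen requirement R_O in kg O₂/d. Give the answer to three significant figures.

The observed yield is Y_obs = Y/(1 + k_d·θ_c) = 0.391 / (1 + 0.0457 × 12.6) = 0.391 / 1.576 = 0.2481 g VSS per g bCOD removed.
Q·(S₀ − S) = 1130 × (2450 − 28.0) × 10⁻³ = 2737 kg/d removed.
Biomass synthesised: P_X = Y_obs × 2737 = 679.1 kg VSS/d.
R_O = Q·(S₀ − S) − 1.42·P_X = 2737 − 1.42 × 679.1 = 1773 kg O₂/d.

R_O ≈ 1770 kg O₂/d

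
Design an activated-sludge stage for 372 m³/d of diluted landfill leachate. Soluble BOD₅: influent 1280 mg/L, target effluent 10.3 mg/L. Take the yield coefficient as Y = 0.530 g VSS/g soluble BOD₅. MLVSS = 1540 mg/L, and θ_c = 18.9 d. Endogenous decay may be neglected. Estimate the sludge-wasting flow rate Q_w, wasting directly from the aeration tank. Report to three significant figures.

Q_w ≈ 163 m³/d

With k_d = 0 the design equation reduces to V = Y Q (S₀−S) θ_c / X = 0.530 × 372 × (1280 − 10.3) × 18.9 / 1540 = 3072 m³.
For wasting at MLVSS concentration, Q_w = V/θ_c = 3072/18.9 = 162.6 m³/d.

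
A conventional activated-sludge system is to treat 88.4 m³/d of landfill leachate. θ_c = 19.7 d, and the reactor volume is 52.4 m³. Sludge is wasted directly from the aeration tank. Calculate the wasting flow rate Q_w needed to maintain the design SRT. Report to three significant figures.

With mixed-liquor wasting, θ_c = V/Q_w, so Q_w = V/θ_c = 52.40/19.7 = 2.660 m³/d.

Q_w ≈ 2.66 m³/d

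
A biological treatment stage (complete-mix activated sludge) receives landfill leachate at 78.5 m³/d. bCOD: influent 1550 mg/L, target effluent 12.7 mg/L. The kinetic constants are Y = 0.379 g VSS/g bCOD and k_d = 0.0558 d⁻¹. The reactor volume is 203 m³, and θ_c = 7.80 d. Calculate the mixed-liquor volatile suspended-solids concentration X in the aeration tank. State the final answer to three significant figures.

X ≈ 1220 mg/L

From V·X·(1 + k_d·θ_c) = Y·Q·(S₀ − S)·θ_c: X = 0.379 × 78.5 × (1550 − 12.7) × 7.80 / [203 × (1 + 0.0558 × 7.80)] = 1224 mg/L.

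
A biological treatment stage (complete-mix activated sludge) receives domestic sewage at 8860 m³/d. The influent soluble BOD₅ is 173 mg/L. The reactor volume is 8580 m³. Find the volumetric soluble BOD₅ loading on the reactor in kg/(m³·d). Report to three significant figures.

L_v = Q S₀ / V = 8860 × 173 × 10⁻³ / 8580 = 0.1786 kg/(m³·d).

L_v ≈ 0.179 kg soluble BOD₅/(m³·d)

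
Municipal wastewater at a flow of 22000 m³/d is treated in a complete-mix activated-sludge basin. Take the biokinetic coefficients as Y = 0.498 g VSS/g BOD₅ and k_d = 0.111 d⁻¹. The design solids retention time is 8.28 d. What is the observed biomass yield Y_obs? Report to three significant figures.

Y_obs ≈ 0.259 g VSS/g BOD₅

Observed yield with endogenous decay: Y_obs = Y / (1 + k_d·θ_c) = 0.498 / (1 + 0.111 × 8.28) = 0.498 / 1.919 = 0.2595 g VSS/g BOD₅.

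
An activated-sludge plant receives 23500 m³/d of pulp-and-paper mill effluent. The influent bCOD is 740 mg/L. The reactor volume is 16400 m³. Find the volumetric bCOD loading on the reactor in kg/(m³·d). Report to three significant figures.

Applied bCOD load per unit volume = Q·S₀/V = (23500 × 740/1000)/16400 = 1.060 kg bCOD·m⁻³·d⁻¹.

L_v ≈ 1.06 kg bCOD/(m³·d)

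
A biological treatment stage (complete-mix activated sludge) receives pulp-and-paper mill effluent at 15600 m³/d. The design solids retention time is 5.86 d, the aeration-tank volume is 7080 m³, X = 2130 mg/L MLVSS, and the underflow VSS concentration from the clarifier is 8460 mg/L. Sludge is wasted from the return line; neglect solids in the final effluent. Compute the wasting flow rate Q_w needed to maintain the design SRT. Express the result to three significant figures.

Q_w = (V·X)/(θ_c X_r) = 7080 × 2130 / (5.86 × 8460) = 304.2 m³/d.

Q_w ≈ 304 m³/d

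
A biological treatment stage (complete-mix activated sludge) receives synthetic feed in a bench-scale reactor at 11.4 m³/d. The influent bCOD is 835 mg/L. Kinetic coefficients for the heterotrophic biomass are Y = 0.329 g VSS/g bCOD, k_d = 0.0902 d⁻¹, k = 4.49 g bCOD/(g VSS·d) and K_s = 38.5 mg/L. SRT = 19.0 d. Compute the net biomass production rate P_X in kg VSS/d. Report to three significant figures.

P_X ≈ 1.15 kg VSS/d

From the Monod/SRT balance for a CMAS, S = K_s·(1+k_d θ_c)/[θ_c·(Y k − k_d) − 1] = 38.5 × (1 + 0.0902 × 19.0) / [19.0 × (0.329 × 4.49 − 0.0902) − 1] = 104.5 / 25.35 = 4.121 mg/L.
The observed yield is Y_obs = Y/(1 + k_d·θ_c) = 0.329 / (1 + 0.0902 × 19.0) = 0.329 / 2.714 = 0.1212 g VSS per g bCOD removed.
Substrate removed = Q·(S₀ − S) = 11.4 m³/d × (835 − 4.12) g/m³ = 9.47×10^3 g/d = 9.472 kg/d.
Net biomass production P_X = Y_obs × Q·(S₀ − S) = 0.1212 × 9.472 = 1.148 kg VSS/d.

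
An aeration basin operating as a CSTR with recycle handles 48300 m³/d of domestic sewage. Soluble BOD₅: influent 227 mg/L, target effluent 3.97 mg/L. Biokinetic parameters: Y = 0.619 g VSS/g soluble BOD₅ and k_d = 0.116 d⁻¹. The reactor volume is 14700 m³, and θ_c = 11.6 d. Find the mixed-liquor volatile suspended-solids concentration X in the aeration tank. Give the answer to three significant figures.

Solving the biomass balance for X: X = Y Q (S₀−S) θ_c / [V (1+k_d θ_c)] = 0.619 × 48300 × (227 − 3.97) × 11.6 / [14700 × (1 + 0.116 × 11.6)] = 2243 mg/L.

X ≈ 2240 mg/L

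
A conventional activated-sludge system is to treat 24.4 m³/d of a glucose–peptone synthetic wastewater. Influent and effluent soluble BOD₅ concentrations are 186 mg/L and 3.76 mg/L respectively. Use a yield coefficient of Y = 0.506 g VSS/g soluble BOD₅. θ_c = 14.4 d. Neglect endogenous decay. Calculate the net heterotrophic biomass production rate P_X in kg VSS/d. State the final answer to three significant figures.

With endogenous decay neglected, the observed yield equals the true yield: Y_obs = Y = 0.506 g VSS/g soluble BOD₅.
Mass of soluble BOD₅ removed per day: Q(S₀ − S) = 24.4 × 182.2 g/m³ = 4.447 kg/d.
So the net sludge growth is P_X = 0.5060 × 4.447 = 2.250 kg VSS/d.

P_X ≈ 2.25 kg VSS/d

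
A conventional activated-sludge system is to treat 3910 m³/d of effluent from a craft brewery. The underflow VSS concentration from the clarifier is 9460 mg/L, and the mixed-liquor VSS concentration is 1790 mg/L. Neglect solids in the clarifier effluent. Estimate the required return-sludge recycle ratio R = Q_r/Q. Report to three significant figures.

Solids balance on the clarifier gives (1+R)X = R·X_r, so R = X/(X_r − X) = 1790 / (9460 − 1790) = 0.2334.

R ≈ 0.233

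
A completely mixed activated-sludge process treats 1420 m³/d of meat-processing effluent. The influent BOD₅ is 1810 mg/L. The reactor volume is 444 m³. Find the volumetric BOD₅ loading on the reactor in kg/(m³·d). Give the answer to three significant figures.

L_v ≈ 5.79 kg BOD₅/(m³·d)

L_v = Q S₀ / V = 1420 × 1810 × 10⁻³ / 444.0 = 5.789 kg/(m³·d).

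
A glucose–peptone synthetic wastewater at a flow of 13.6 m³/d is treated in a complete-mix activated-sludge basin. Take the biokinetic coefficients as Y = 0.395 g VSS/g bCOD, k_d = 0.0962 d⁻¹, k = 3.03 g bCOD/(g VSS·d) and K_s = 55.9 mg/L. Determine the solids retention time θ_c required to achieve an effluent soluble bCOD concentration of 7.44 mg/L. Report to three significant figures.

At the target effluent, Y k S/(K_s+S) = 0.395×3.03×7.44/63.34 = 0.1406 d⁻¹.
θ_c = 1/(μ − k_d) = 1/(0.1406 − 0.0962) = 1/0.04438 = 22.53 d.

θ_c ≈ 22.5 d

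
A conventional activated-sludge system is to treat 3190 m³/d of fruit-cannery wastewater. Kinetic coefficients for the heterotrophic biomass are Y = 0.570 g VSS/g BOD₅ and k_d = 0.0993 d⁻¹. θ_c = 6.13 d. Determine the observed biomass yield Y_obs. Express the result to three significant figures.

Y_obs ≈ 0.354 g VSS/g BOD₅

Observed yield with endogenous decay: Y_obs = Y / (1 + k_d·θ_c) = 0.570 / (1 + 0.0993 × 6.13) = 0.570 / 1.609 = 0.3543 g VSS/g BOD₅.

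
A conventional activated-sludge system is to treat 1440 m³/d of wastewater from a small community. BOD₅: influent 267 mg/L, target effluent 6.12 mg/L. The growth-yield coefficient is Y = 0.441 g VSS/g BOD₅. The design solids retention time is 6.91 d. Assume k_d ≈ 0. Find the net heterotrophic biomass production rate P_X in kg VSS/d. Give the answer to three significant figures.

No decay correction is needed, so Y_obs = Y = 0.441.
ΔS = 267 − 6.12 = 260.9 mg/L, so the substrate removal rate is 1440 × 260.9/1000 = 375.7 kg BOD₅/d.
P_X = Y_obs · Q(S₀ − S) = 0.4410 × 375.7 = 165.7 kg VSS/d.

P_X ≈ 166 kg VSS/d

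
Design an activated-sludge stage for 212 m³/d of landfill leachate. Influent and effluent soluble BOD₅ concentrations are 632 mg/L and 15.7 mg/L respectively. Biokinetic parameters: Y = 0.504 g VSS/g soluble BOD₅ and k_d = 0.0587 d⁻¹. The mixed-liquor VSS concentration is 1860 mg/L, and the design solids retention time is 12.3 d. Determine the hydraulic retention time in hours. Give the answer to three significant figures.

From the SRT design equation V = Y Q (S₀−S) θ_c / [X (1 + k_d θ_c)] = 0.504 × 212 × (632 − 15.7) × 12.3 / [1860 × (1 + 0.0587 × 12.3)] = 8.1×10^5 / 3203 = 252.9 m³.
HRT = V/Q = 252.9 m³ / 212 m³·d⁻¹ = 1.193 d × 24 = 28.63 h.

τ ≈ 28.6 h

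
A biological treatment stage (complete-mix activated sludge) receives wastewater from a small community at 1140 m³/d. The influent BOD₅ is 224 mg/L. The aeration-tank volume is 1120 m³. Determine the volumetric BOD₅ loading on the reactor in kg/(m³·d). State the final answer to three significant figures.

Volumetric loading L_v = Q·S₀ / V = 1140 × 224 g/m³ / 1120 m³ = 228.0 g/(m³·d) = 0.2280 kg BOD₅/(m³·d).

L_v ≈ 0.228 kg BOD₅/(m³·d)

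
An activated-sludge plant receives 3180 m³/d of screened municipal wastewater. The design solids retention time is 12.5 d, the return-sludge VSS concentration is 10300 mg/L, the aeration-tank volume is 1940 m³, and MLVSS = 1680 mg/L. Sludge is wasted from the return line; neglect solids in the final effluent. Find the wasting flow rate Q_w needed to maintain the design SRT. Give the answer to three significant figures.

Q_w ≈ 25.3 m³/d

θ_c = V·X/(Q_w·X_r) when wasting from the recycle, so Q_w = V·X/(θ_c·X_r) = 1940 × 1680 / (12.5 × 10300) = 25.31 m³/d.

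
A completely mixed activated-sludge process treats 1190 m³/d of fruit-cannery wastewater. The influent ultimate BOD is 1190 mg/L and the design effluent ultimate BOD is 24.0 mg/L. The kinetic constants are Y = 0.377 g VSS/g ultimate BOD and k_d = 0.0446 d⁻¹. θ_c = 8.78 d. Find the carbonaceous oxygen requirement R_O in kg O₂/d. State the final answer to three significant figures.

Y_obs = Y / (1 + k_d θ_c) = 0.377 / (1 + 0.0446 × 8.78) = 0.377 / 1.392 = 0.2709.
Q·(S₀ − S) = 1190 × (1190 − 24.0) × 10⁻³ = 1388 kg/d removed.
Net sludge production P_X = 0.2709 × 1388 = 375.9 kg VSS/d.
Carbonaceous O₂ demand = substrate oxidised − cell-mass equivalent = 1388 − 1.42 × 375.9 = 853.8 kg O₂/d.

R_O ≈ 854 kg O₂/d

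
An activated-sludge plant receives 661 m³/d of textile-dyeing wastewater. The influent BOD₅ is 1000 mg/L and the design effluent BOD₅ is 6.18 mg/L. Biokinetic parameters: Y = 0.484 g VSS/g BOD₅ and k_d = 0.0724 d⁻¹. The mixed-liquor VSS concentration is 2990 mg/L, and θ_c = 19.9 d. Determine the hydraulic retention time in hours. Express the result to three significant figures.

Rearranging the biomass balance for a CMAS with decay, V = Y·Q·ΔS·θ_c / [X·(1+k_d θ_c)] = 0.484 × 661 × (1000 − 6.18) × 19.9 / [2990 × (1 + 0.0724 × 19.9)] = 6.33×10^6 / 7298 = 867.0 m³.
τ = V/Q = 867.0/661 = 1.312 d, or 31.48 h.

τ ≈ 31.5 h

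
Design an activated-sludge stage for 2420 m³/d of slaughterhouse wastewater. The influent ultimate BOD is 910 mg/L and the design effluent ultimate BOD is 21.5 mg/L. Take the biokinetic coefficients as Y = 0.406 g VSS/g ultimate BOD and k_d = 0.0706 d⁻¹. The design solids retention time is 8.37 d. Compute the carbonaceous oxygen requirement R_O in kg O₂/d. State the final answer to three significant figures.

Correct the yield for decay: Y_obs = Y/(1 + k_d θ_c) = 0.406 / (1 + 0.0706 × 8.37) = 0.406 / 1.591 = 0.2552.
Mass of ultimate BOD removed per day: Q(S₀ − S) = 2420 × 888.5 g/m³ = 2150 kg/d.
P_X = Y_obs·Q·(S₀ − S) = 0.2552 × 2150 = 548.7 kg VSS/d.
R_O = Q·(S₀ − S) − 1.42·P_X = 2150 − 1.42 × 548.7 = 1371 kg O₂/d.

R_O ≈ 1370 kg O₂/d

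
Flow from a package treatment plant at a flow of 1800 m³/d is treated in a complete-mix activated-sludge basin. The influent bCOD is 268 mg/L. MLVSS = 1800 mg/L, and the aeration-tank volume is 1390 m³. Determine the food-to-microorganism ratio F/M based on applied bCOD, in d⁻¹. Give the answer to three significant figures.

F/M ≈ 0.193 d⁻¹

Food-to-microorganism ratio F/M = Q S₀ / (V X) = 1800 × 268 / (1390 × 1800) = 0.1928 d⁻¹.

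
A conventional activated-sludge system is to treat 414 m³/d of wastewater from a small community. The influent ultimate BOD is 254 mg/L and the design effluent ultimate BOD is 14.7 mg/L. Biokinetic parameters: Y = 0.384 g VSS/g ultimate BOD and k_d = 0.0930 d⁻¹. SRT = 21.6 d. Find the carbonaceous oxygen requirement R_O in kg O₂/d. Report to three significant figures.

Observed yield with endogenous decay: Y_obs = Y / (1 + k_d·θ_c) = 0.384 / (1 + 0.0930 × 21.6) = 0.384 / 3.009 = 0.1276 g VSS/g ultimate BOD.
Mass of ultimate BOD removed per day: Q(S₀ − S) = 414 × 239.3 g/m³ = 99.07 kg/d.
P_X = Y_obs·Q·(S₀ − S) = 0.1276 × 99.07 = 12.64 kg VSS/d.
R_O = Q·ΔS − 1.42 P_X = 99.07 − 17.95 = 81.12 kg O₂/d.

R_O ≈ 81.1 kg O₂/d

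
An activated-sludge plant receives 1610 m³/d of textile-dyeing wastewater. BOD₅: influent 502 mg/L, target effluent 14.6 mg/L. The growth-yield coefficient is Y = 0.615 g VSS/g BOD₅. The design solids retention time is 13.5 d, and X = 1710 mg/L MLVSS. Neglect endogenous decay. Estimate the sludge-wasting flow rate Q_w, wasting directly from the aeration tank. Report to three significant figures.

Q_w ≈ 282 m³/d

With k_d = 0 the design equation reduces to V = Y Q (S₀−S) θ_c / X = 0.615 × 1610 × (502 − 14.6) × 13.5 / 1710 = 3810 m³.
With mixed-liquor wasting, θ_c = V/Q_w, so Q_w = V/θ_c = 3810/13.5 = 282.2 m³/d.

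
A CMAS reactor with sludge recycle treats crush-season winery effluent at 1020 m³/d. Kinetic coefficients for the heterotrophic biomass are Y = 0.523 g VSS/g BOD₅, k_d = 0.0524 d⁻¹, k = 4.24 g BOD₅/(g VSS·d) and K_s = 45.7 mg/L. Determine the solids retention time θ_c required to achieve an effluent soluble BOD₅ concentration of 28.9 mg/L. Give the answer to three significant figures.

θ_c ≈ 1.24 d

At the target effluent, Y k S/(K_s+S) = 0.523×4.24×28.9/74.60 = 0.8591 d⁻¹.
Then 1/θ_c = μ − k_d = 0.8591 − 0.0524 = 0.8067 d⁻¹, giving θ_c = 1.240 d.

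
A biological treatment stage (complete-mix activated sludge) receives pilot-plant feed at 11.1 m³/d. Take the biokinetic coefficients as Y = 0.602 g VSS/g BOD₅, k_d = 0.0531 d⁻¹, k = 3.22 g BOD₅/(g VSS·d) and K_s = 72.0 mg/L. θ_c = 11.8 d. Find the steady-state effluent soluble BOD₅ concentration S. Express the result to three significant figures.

From the Monod/SRT balance for a CMAS, S = K_s·(1+k_d θ_c)/[θ_c·(Y k − k_d) − 1] = 72.0 × (1 + 0.0531 × 11.8) / [11.8 × (0.602 × 3.22 − 0.0531) − 1] = 117.1 / 21.25 = 5.512 mg/L.

S ≈ 5.51 mg/L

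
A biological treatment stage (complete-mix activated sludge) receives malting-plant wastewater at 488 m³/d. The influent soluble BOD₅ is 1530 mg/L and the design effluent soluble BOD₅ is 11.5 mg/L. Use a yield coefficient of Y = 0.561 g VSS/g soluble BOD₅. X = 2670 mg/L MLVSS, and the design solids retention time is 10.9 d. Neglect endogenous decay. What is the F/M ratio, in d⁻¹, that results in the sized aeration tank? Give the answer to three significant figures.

V·X = Y·Q·ΔS·θ_c gives V = 0.561 × 488 × (1530 − 11.5) × 10.9 / 2670 = 1697 m³.
F/M = applied load / biomass = Q·S₀/(V·X) = 488 × 1530 / (1697 × 2670) = 0.1648 d⁻¹.

F/M ≈ 0.165 d⁻¹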